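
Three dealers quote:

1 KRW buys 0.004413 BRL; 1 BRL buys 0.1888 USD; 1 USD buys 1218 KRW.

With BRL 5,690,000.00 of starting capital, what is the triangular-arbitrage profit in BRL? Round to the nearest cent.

Profit: BRL 84,248.53

Profitable loop is BRL → USD → KRW → BRL:
BRL 5,690,000.00 × 0.1888 = USD 1,074,272.00
USD 1,074,272.00 × 1218 = KRW 1,308,463,296
KRW 1,308,463,296 × 0.004413 = BRL 5,774,248.53
Profit = BRL 5,774,248.53 − BRL 5,690,000.00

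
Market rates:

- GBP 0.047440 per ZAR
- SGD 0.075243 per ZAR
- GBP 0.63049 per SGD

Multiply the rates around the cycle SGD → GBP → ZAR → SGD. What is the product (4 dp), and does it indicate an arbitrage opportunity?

1.0000 (no arbitrage)

Around SGD → GBP → ZAR → SGD: 1 × 0.63049 ÷ 0.047440 × 0.075243 = 0.999999
Product ≈ 1 (deviation 0.000%, within rounding noise).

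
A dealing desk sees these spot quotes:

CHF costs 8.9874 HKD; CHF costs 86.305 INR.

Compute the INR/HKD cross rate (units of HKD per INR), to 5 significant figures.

1 INR ÷ 86.305 = 0.0115868 CHF
0.0115868 CHF × 8.9874 = 0.104135 HKD

INR/HKD = 0.10414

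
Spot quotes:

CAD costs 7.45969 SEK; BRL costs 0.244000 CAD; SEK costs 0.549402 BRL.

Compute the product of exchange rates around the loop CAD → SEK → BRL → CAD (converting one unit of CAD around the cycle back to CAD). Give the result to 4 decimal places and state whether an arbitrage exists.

Around CAD → SEK → BRL → CAD: 1 × 7.45969 × 0.549402 × 0.244000 = 1.000002
Product ≈ 1 (deviation 0.000%, within rounding noise).

1.0000 (no arbitrage)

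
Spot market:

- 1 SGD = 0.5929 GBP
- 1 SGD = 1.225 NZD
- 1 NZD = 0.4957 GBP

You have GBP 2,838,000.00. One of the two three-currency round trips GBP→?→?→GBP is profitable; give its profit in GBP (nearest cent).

Profit: GBP 68,604.55

Profitable loop is GBP → SGD → NZD → GBP:
GBP 2,838,000.00 ÷ 0.5929 = SGD 4,786,641.93
SGD 4,786,641.93 × 1.225 = NZD 5,863,636.36
NZD 5,863,636.36 × 0.4957 = GBP 2,906,604.55
Profit = GBP 2,906,604.55 − GBP 2,838,000.00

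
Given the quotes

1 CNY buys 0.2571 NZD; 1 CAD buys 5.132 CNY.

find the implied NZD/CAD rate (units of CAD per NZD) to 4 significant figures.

1 NZD ÷ 0.2571 = 3.88954 CNY
3.88954 CNY ÷ 5.132 = 0.757899 CAD

NZD/CAD = 0.7579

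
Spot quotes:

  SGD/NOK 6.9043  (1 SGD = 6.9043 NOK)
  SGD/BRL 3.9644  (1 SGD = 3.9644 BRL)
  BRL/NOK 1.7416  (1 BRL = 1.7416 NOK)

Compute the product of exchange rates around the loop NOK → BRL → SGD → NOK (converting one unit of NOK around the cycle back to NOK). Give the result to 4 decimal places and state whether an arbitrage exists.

1.0000 (no arbitrage)

Around NOK → BRL → SGD → NOK: 1 ÷ 1.7416 ÷ 3.9644 × 6.9043 = 0.999986
Product ≈ 1 (deviation 0.001%, within rounding noise).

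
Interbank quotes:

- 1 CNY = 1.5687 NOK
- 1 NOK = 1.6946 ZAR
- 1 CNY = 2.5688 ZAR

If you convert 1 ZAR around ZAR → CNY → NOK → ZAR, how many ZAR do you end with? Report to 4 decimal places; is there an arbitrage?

Around ZAR → CNY → NOK → ZAR: 1 ÷ 2.5688 × 1.5687 × 1.6946 = 1.034849
Product > 1; profitable direction is ZAR → CNY → NOK → ZAR.

1.0348 (arbitrage exists)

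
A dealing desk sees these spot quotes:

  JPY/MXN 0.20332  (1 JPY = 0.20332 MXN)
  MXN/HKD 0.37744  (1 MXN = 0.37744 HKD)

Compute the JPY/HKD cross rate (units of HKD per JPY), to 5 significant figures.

1 JPY × 0.20332 = 0.20332 MXN
0.20332 MXN × 0.37744 = 0.0767411 HKD

JPY/HKD = 0.076741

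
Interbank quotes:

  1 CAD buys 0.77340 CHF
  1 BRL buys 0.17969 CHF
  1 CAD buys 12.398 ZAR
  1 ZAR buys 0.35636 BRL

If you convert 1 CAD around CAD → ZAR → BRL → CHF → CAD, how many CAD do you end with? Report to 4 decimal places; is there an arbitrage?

1.0265 (arbitrage exists)

Around CAD → ZAR → BRL → CHF → CAD: 1 × 12.398 × 0.35636 × 0.17969 ÷ 0.77340 = 1.026503
Product > 1; profitable direction is CAD → ZAR → BRL → CHF → CAD.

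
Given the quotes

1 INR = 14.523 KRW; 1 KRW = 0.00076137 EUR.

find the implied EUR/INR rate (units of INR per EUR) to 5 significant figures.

EUR/INR = 90.437

1 EUR ÷ 0.00076137 = 1313.42 KRW
1313.42 KRW ÷ 14.523 = 90.4374 INR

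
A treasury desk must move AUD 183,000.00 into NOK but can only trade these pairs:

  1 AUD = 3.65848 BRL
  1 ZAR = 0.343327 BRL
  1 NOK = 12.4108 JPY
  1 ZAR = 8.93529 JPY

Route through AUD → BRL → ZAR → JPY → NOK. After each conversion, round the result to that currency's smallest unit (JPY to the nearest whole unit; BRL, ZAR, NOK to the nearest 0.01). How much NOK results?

AUD 183,000.00 × 3.65848 = BRL 669,501.84
BRL 669,501.84 ÷ 0.343327 = ZAR 1,950,041.33
ZAR 1,950,041.33 × 8.93529 = JPY 17,424,185
JPY 17,424,185 ÷ 12.4108 = NOK 1,403,953.41

NOK 1,403,953.41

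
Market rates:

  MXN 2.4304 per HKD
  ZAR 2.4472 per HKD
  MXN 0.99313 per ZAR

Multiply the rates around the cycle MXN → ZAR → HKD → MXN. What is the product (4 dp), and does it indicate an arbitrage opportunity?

Around MXN → ZAR → HKD → MXN: 1 ÷ 0.99313 ÷ 2.4472 × 2.4304 = 1.000005
Product ≈ 1 (deviation 0.001%, within rounding noise).

1.0000 (no arbitrage)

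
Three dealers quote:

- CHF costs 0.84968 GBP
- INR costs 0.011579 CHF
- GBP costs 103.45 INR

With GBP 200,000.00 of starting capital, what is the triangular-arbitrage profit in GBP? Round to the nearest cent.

Profitable loop is GBP → INR → CHF → GBP:
GBP 200,000.00 × 103.45 = INR 20,690,000.00
INR 20,690,000.00 × 0.011579 = CHF 239,569.51
CHF 239,569.51 × 0.84968 = GBP 203,557.42
Profit = GBP 203,557.42 − GBP 200,000.00

Profit: GBP 3,557.42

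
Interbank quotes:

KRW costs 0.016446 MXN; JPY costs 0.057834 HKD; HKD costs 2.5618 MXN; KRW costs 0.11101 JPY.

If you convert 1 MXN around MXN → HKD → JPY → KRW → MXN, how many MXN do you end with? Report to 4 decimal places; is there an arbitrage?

0.9999 (no arbitrage)

Around MXN → HKD → JPY → KRW → MXN: 1 ÷ 2.5618 ÷ 0.057834 ÷ 0.11101 × 0.016446 = 0.999930
Product ≈ 1 (deviation 0.007%, within rounding noise).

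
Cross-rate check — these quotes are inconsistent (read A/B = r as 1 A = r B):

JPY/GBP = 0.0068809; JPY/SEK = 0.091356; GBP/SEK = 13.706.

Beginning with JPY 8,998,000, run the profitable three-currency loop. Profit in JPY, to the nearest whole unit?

Profitable loop is JPY → GBP → SEK → JPY:
JPY 8,998,000 × 0.0068809 = GBP 61,914.34
GBP 61,914.34 × 13.706 = SEK 848,597.92
SEK 848,597.92 ÷ 0.091356 = JPY 9,288,913
Profit = JPY 9,288,913 − JPY 8,998,000

Profit: JPY 290,913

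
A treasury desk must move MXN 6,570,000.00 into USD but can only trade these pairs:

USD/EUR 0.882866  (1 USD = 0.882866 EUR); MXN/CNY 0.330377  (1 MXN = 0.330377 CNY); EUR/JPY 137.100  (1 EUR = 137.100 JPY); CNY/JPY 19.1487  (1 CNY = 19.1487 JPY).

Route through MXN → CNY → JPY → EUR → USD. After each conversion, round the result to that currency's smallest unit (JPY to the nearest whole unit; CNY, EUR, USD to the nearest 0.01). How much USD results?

MXN 6,570,000.00 × 0.330377 = CNY 2,170,576.89
CNY 2,170,576.89 × 19.1487 = JPY 41,563,726
JPY 41,563,726 ÷ 137.100 = EUR 303,163.57
EUR 303,163.57 ÷ 0.882866 = USD 343,385.71

USD 343,385.71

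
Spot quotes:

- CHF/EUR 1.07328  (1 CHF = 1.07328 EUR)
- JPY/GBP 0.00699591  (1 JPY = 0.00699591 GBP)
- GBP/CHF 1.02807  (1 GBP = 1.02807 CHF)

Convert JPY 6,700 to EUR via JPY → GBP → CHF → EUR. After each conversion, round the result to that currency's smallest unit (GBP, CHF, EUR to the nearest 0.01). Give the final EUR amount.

JPY 6,700 × 0.00699591 = GBP 46.87
GBP 46.87 × 1.02807 = CHF 48.19
CHF 48.19 × 1.07328 = EUR 51.72

EUR 51.72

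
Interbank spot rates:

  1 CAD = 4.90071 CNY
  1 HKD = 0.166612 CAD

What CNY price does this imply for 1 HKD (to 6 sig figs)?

1 HKD × 0.166612 = 0.166612 CAD
0.166612 CAD × 4.90071 = 0.816517 CNY

HKD/CNY = 0.816517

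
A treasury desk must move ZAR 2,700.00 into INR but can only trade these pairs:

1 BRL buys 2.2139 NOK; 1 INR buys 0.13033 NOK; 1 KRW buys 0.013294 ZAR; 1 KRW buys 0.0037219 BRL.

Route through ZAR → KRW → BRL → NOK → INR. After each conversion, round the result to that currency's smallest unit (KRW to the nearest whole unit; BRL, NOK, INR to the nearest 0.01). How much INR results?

ZAR 2,700.00 ÷ 0.013294 = KRW 203,099
KRW 203,099 × 0.0037219 = BRL 755.91
BRL 755.91 × 2.2139 = NOK 1,673.51
NOK 1,673.51 ÷ 0.13033 = INR 12,840.56

INR 12,840.56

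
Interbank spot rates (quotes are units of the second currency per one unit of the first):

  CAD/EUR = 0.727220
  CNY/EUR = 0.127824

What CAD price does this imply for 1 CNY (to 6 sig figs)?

CNY/CAD = 0.175771

1 CNY × 0.127824 = 0.127824 EUR
0.127824 EUR ÷ 0.727220 = 0.175771 CAD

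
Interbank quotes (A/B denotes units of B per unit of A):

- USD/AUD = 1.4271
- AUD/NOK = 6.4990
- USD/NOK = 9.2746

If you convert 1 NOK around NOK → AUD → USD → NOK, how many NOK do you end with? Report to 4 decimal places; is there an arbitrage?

1.0000 (no arbitrage)

Around NOK → AUD → USD → NOK: 1 ÷ 6.4990 ÷ 1.4271 × 9.2746 = 0.999987
Product ≈ 1 (deviation 0.001%, within rounding noise).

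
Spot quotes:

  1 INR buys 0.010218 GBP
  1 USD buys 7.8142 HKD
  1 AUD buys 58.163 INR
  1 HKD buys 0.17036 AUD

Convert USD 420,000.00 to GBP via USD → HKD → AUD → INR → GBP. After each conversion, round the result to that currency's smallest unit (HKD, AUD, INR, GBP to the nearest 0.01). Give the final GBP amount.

GBP 332,287.61

USD 420,000.00 × 7.8142 = HKD 3,281,964.00
HKD 3,281,964.00 × 0.17036 = AUD 559,115.39
AUD 559,115.39 × 58.163 = INR 32,519,828.43
INR 32,519,828.43 × 0.010218 = GBP 332,287.61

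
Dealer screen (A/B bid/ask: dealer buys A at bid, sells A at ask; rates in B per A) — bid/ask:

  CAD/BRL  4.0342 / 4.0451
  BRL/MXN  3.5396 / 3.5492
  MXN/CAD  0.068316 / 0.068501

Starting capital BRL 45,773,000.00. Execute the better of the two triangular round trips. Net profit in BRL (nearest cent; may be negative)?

Best loop BRL → CAD → MXN → BRL:
BRL 45,773,000.00 ÷ 4.0451 (buy CAD at ask) = CAD 11,315,665.87
CAD 11,315,665.87 ÷ 0.068501 (buy MXN at ask) = MXN 165,189,790.91
MXN 165,189,790.91 ÷ 3.5492 (buy BRL at ask) = BRL 46,542,823.99

Net profit: BRL 769,823.99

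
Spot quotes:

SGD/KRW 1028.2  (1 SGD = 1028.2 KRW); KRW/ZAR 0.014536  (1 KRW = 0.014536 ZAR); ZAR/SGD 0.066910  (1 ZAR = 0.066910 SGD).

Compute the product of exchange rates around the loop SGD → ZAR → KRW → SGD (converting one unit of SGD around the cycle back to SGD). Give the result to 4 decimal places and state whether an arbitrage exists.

1.0000 (no arbitrage)

Around SGD → ZAR → KRW → SGD: 1 ÷ 0.066910 ÷ 0.014536 ÷ 1028.2 = 0.999969
Product ≈ 1 (deviation 0.003%, within rounding noise).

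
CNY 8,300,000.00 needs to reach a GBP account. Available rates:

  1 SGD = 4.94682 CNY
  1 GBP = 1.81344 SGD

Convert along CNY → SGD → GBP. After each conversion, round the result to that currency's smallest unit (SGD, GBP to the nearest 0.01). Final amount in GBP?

CNY 8,300,000.00 ÷ 4.94682 = SGD 1,677,845.57
SGD 1,677,845.57 ÷ 1.81344 = GBP 925,228.06

GBP 925,228.06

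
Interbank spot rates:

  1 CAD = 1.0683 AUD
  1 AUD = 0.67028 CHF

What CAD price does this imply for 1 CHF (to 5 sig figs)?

CHF/CAD = 1.3965

1 CHF ÷ 0.67028 = 1.49191 AUD
1.49191 AUD ÷ 1.0683 = 1.39653 CAD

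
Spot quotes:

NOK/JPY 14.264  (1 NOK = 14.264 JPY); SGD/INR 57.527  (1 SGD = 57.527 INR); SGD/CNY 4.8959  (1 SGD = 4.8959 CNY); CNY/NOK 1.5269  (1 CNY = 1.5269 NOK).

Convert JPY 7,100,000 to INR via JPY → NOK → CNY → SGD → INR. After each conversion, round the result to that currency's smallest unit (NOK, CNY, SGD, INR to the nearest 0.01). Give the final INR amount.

INR 3,830,412.86

JPY 7,100,000 ÷ 14.264 = NOK 497,756.59
NOK 497,756.59 ÷ 1.5269 = CNY 325,991.61
CNY 325,991.61 ÷ 4.8959 = SGD 66,584.61
SGD 66,584.61 × 57.527 = INR 3,830,412.86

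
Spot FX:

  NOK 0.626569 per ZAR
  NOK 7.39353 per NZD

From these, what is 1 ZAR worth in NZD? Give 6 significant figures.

1 ZAR × 0.626569 = 0.626569 NOK
0.626569 NOK ÷ 7.39353 = 0.0847456 NZD

ZAR/NZD = 0.0847456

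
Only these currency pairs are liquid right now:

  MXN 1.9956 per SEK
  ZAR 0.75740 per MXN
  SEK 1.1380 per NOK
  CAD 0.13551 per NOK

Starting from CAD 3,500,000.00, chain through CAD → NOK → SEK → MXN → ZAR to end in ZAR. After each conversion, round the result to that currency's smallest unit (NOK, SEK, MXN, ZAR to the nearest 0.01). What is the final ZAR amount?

CAD 3,500,000.00 ÷ 0.13551 = NOK 25,828,352.15
NOK 25,828,352.15 × 1.1380 = SEK 29,392,664.75
SEK 29,392,664.75 × 1.9956 = MXN 58,656,001.78
MXN 58,656,001.78 × 0.75740 = ZAR 44,426,055.75

ZAR 44,426,055.75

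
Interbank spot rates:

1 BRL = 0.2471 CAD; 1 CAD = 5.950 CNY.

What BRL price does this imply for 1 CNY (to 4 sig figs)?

CNY/BRL = 0.6802

1 CNY ÷ 5.950 = 0.168067 CAD
0.168067 CAD ÷ 0.2471 = 0.680159 BRL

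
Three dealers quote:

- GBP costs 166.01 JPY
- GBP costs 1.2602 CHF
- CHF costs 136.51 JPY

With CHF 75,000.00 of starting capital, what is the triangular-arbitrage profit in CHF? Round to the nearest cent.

Profitable loop is CHF → JPY → GBP → CHF:
CHF 75,000.00 × 136.51 = JPY 10,238,250
JPY 10,238,250 ÷ 166.01 = GBP 61,672.49
GBP 61,672.49 × 1.2602 = CHF 77,719.67
Profit = CHF 77,719.67 − CHF 75,000.00

Profit: CHF 2,719.67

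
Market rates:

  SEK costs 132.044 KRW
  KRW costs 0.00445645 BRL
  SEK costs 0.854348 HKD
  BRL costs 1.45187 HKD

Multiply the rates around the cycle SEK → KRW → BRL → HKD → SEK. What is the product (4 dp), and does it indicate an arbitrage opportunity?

1.0000 (no arbitrage)

Around SEK → KRW → BRL → HKD → SEK: 1 × 132.044 × 0.00445645 × 1.45187 ÷ 0.854348 = 1.000001
Product ≈ 1 (deviation 0.000%, within rounding noise).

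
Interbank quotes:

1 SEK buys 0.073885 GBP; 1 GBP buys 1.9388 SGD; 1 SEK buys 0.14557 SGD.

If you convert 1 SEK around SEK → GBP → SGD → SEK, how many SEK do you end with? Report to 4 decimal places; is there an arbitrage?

0.9841 (arbitrage exists)

Around SEK → GBP → SGD → SEK: 1 × 0.073885 × 1.9388 ÷ 0.14557 = 0.984051
Product < 1; profitable direction is SEK → SGD → GBP → SEK.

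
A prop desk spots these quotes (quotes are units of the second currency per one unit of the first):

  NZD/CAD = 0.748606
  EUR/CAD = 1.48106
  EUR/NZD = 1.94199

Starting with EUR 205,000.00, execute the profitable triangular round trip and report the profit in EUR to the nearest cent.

Profit: EUR 3,846.03

Profitable loop is EUR → CAD → NZD → EUR:
EUR 205,000.00 × 1.48106 = CAD 303,617.30
CAD 303,617.30 ÷ 0.748606 = NZD 405,576.90
NZD 405,576.90 ÷ 1.94199 = EUR 208,846.03
Profit = EUR 208,846.03 − EUR 205,000.00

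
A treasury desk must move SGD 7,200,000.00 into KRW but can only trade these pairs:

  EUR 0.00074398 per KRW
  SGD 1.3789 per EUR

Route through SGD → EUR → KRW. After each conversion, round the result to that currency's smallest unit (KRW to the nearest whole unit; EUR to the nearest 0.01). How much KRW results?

KRW 7,018,405,616

SGD 7,200,000.00 ÷ 1.3789 = EUR 5,221,553.41
EUR 5,221,553.41 ÷ 0.00074398 = KRW 7,018,405,616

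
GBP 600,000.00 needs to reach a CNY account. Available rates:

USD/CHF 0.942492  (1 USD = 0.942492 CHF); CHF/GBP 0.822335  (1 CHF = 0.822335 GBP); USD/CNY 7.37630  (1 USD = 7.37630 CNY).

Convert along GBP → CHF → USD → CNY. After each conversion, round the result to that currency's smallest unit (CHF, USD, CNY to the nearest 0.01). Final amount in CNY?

CNY 5,710,358.51

GBP 600,000.00 ÷ 0.822335 = CHF 729,629.65
CHF 729,629.65 ÷ 0.942492 = USD 774,149.44
USD 774,149.44 × 7.37630 = CNY 5,710,358.51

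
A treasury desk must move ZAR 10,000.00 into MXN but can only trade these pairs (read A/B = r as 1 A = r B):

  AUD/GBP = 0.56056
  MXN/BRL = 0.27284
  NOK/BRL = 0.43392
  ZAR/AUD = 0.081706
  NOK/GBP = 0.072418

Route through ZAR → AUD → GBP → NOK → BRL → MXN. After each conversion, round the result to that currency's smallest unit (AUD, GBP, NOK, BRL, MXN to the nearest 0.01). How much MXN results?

MXN 10,058.42

ZAR 10,000.00 × 0.081706 = AUD 817.06
AUD 817.06 × 0.56056 = GBP 458.01
GBP 458.01 ÷ 0.072418 = NOK 6,324.53
NOK 6,324.53 × 0.43392 = BRL 2,744.34
BRL 2,744.34 ÷ 0.27284 = MXN 10,058.42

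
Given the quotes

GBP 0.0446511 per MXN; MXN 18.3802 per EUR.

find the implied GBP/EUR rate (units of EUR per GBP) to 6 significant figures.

1 GBP ÷ 0.0446511 = 22.3959 MXN
22.3959 MXN ÷ 18.3802 = 1.21848 EUR

GBP/EUR = 1.21848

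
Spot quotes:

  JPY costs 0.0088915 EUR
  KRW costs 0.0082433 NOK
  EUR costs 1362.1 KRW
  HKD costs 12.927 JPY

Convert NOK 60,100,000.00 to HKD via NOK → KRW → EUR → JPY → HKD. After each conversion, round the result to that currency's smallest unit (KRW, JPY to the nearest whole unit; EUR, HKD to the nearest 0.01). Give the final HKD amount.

NOK 60,100,000.00 ÷ 0.0082433 = KRW 7,290,769,473
KRW 7,290,769,473 ÷ 1362.1 = EUR 5,352,594.87
EUR 5,352,594.87 ÷ 0.0088915 = JPY 601,990,088
JPY 601,990,088 ÷ 12.927 = HKD 46,568,429.49

HKD 46,568,429.49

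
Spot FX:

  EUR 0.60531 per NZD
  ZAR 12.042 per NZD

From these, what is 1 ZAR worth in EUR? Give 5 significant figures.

ZAR/EUR = 0.050267

1 ZAR ÷ 12.042 = 0.0830427 NZD
0.0830427 NZD × 0.60531 = 0.0502666 EUR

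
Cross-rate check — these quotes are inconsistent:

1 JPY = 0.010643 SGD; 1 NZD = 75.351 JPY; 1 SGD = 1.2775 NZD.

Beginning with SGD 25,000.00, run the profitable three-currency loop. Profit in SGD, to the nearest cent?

Profitable loop is SGD → NZD → JPY → SGD:
SGD 25,000.00 × 1.2775 = NZD 31,937.50
NZD 31,937.50 × 75.351 = JPY 2,406,523
JPY 2,406,523 × 0.010643 = SGD 25,612.62
Profit = SGD 25,612.62 − SGD 25,000.00

Profit: SGD 612.62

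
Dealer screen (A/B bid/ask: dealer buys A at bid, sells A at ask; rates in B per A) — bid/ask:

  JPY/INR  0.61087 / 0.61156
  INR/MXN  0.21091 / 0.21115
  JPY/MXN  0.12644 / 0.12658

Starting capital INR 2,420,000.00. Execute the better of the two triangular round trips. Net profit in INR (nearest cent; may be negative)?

Best loop INR → MXN → JPY → INR:
INR 2,420,000.00 × 0.21091 (sell INR at bid) = MXN 510,402.20
MXN 510,402.20 ÷ 0.12658 (buy JPY at ask) = JPY 4,032,250
JPY 4,032,250 × 0.61087 (sell JPY at bid) = INR 2,463,180.53

Net profit: INR 43,180.53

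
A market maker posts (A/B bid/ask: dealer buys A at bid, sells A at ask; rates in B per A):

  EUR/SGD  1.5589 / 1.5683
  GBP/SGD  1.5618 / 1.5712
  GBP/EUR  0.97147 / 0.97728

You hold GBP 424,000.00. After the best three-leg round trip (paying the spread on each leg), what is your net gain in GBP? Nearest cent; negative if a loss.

Best loop GBP → SGD → EUR → GBP:
GBP 424,000.00 × 1.5618 (sell GBP at bid) = SGD 662,203.20
SGD 662,203.20 ÷ 1.5683 (buy EUR at ask) = EUR 422,242.68
EUR 422,242.68 ÷ 0.97728 (buy GBP at ask) = GBP 432,059.07

Net profit: GBP 8,059.07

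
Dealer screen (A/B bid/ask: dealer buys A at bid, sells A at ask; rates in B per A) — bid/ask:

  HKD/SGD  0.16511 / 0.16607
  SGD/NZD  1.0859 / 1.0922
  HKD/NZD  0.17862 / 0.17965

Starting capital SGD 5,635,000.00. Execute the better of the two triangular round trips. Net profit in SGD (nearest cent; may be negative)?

Best loop SGD → NZD → HKD → SGD:
SGD 5,635,000.00 × 1.0859 (sell SGD at bid) = NZD 6,119,046.50
NZD 6,119,046.50 ÷ 0.17965 (buy HKD at ask) = HKD 34,060,932.37
HKD 34,060,932.37 × 0.16511 (sell HKD at bid) = SGD 5,623,800.54

Net result: SGD -11,199.46 (no profitable arbitrage after spreads)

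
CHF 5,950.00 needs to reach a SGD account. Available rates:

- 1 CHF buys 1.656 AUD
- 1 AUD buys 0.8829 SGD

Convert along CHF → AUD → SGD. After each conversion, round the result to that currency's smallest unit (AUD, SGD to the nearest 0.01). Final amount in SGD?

CHF 5,950.00 × 1.656 = AUD 9,853.20
AUD 9,853.20 × 0.8829 = SGD 8,699.39

SGD 8,699.39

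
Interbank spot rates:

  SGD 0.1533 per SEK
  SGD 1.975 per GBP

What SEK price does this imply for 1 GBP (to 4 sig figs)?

1 GBP × 1.975 = 1.975 SGD
1.975 SGD ÷ 0.1533 = 12.8832 SEK

GBP/SEK = 12.88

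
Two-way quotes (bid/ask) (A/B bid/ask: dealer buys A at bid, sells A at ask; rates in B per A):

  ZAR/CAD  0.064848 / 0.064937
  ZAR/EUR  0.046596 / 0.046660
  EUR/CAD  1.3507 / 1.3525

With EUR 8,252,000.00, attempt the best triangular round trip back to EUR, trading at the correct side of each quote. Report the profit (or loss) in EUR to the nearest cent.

Best loop EUR → ZAR → CAD → EUR:
EUR 8,252,000.00 ÷ 0.046660 (buy ZAR at ask) = ZAR 176,853,836.26
ZAR 176,853,836.26 × 0.064848 (sell ZAR at bid) = CAD 11,468,617.57
CAD 11,468,617.57 ÷ 1.3525 (buy EUR at ask) = EUR 8,479,569.37

Net profit: EUR 227,569.37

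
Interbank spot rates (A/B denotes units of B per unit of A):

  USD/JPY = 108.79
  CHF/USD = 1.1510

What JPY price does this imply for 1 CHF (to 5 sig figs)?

CHF/JPY = 125.22

1 CHF × 1.1510 = 1.151 USD
1.151 USD × 108.79 = 125.217 JPY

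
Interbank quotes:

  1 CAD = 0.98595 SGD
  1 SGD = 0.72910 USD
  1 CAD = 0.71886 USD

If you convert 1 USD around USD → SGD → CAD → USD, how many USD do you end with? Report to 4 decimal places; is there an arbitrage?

1.0000 (no arbitrage)

Around USD → SGD → CAD → USD: 1 ÷ 0.72910 ÷ 0.98595 × 0.71886 = 1.000005
Product ≈ 1 (deviation 0.001%, within rounding noise).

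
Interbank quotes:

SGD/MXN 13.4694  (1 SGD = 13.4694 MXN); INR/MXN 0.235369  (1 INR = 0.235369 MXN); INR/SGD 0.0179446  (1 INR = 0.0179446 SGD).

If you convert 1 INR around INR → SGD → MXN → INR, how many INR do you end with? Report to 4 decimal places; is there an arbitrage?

1.0269 (arbitrage exists)

Around INR → SGD → MXN → INR: 1 × 0.0179446 × 13.4694 ÷ 0.235369 = 1.026911
Product > 1; profitable direction is INR → SGD → MXN → INR.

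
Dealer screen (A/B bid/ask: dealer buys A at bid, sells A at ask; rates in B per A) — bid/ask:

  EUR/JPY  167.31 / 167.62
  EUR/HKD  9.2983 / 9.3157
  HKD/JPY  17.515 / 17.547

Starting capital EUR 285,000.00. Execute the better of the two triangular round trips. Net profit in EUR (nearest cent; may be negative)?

Net profit: EUR 6,708.03

Best loop EUR → JPY → HKD → EUR:
EUR 285,000.00 × 167.31 (sell EUR at bid) = JPY 47,683,350
JPY 47,683,350 ÷ 17.547 (buy HKD at ask) = HKD 2,717,464.52
HKD 2,717,464.52 ÷ 9.3157 (buy EUR at ask) = EUR 291,708.03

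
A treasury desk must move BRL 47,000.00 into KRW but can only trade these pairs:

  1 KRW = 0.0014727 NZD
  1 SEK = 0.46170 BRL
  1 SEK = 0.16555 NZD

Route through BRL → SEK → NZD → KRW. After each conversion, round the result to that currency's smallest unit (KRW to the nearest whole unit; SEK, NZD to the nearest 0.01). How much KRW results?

KRW 11,443,342

BRL 47,000.00 ÷ 0.46170 = SEK 101,797.70
SEK 101,797.70 × 0.16555 = NZD 16,852.61
NZD 16,852.61 ÷ 0.0014727 = KRW 11,443,342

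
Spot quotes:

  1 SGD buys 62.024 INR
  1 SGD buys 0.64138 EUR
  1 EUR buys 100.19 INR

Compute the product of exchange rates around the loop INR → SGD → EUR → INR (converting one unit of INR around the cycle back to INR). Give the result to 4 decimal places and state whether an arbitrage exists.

Around INR → SGD → EUR → INR: 1 ÷ 62.024 × 0.64138 × 100.19 = 1.036048
Product > 1; profitable direction is INR → SGD → EUR → INR.

1.0360 (arbitrage exists)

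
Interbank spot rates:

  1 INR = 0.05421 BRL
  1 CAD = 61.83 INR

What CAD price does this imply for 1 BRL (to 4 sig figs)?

1 BRL ÷ 0.05421 = 18.4468 INR
18.4468 INR ÷ 61.83 = 0.298347 CAD

BRL/CAD = 0.2983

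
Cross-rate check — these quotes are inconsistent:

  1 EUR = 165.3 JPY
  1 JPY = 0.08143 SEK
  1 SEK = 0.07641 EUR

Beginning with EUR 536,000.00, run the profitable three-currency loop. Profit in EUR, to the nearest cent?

Profitable loop is EUR → JPY → SEK → EUR:
EUR 536,000.00 × 165.3 = JPY 88,600,800
JPY 88,600,800 × 0.08143 = SEK 7,214,763.14
SEK 7,214,763.14 × 0.07641 = EUR 551,280.05
Profit = EUR 551,280.05 − EUR 536,000.00

Profit: EUR 15,280.05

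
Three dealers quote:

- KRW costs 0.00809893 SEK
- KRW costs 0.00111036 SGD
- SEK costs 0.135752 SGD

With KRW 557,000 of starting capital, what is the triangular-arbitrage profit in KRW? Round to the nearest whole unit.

Profit: KRW 5,529

Profitable loop is KRW → SGD → SEK → KRW:
KRW 557,000 × 0.00111036 = SGD 618.47
SGD 618.47 ÷ 0.135752 = SEK 4,555.89
SEK 4,555.89 ÷ 0.00809893 = KRW 562,529
Profit = KRW 562,529 − KRW 557,000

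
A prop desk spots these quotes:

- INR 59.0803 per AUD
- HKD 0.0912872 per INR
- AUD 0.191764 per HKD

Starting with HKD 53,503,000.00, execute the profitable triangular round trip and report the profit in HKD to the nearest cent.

Profit: HKD 1,831,729.68

Profitable loop is HKD → AUD → INR → HKD:
HKD 53,503,000.00 × 0.191764 = AUD 10,259,949.29
AUD 10,259,949.29 × 59.0803 = INR 606,160,882.16
INR 606,160,882.16 × 0.0912872 = HKD 55,334,729.68
Profit = HKD 55,334,729.68 − HKD 53,503,000.00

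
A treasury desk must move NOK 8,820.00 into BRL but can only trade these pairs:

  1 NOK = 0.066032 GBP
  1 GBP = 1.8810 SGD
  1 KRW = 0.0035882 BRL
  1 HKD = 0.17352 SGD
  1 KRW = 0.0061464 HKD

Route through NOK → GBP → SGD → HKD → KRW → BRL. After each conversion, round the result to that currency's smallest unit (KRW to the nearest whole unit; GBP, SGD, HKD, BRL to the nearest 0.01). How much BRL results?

NOK 8,820.00 × 0.066032 = GBP 582.40
GBP 582.40 × 1.8810 = SGD 1,095.49
SGD 1,095.49 ÷ 0.17352 = HKD 6,313.34
HKD 6,313.34 ÷ 0.0061464 = KRW 1,027,161
KRW 1,027,161 × 0.0035882 = BRL 3,685.66

BRL 3,685.66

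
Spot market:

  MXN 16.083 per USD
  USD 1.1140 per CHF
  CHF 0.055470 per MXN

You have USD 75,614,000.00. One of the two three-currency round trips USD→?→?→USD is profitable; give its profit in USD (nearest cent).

Profit: USD 469,729.75

Profitable loop is USD → CHF → MXN → USD:
USD 75,614,000.00 ÷ 1.1140 = CHF 67,876,122.08
CHF 67,876,122.08 ÷ 0.055470 = MXN 1,223,654,625.61
MXN 1,223,654,625.61 ÷ 16.083 = USD 76,083,729.75
Profit = USD 76,083,729.75 − USD 75,614,000.00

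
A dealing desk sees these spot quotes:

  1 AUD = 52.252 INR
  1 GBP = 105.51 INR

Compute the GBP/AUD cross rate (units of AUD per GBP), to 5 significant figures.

1 GBP × 105.51 = 105.51 INR
105.51 INR ÷ 52.252 = 2.01925 AUD

GBP/AUD = 2.0193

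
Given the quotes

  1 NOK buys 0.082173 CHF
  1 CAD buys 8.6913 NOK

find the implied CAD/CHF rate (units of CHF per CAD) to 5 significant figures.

1 CAD × 8.6913 = 8.6913 NOK
8.6913 NOK × 0.082173 = 0.71419 CHF

CAD/CHF = 0.71419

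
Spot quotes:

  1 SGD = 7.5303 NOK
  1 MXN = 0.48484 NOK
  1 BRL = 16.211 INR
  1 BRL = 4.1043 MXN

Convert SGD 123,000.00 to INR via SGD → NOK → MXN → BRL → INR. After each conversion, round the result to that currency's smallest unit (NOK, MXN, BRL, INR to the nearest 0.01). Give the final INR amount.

INR 7,545,528.29

SGD 123,000.00 × 7.5303 = NOK 926,226.90
NOK 926,226.90 ÷ 0.48484 = MXN 1,910,376.41
MXN 1,910,376.41 ÷ 4.1043 = BRL 465,457.30
BRL 465,457.30 × 16.211 = INR 7,545,528.29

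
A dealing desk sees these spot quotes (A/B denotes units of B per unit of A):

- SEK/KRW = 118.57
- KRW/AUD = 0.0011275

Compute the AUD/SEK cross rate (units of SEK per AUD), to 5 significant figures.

1 AUD ÷ 0.0011275 = 886.918 KRW
886.918 KRW ÷ 118.57 = 7.48012 SEK

AUD/SEK = 7.4801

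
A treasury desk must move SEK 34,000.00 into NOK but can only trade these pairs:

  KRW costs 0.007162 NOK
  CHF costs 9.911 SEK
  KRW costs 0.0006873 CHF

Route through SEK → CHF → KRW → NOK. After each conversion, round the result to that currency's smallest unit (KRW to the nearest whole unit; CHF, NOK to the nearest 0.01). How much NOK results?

SEK 34,000.00 ÷ 9.911 = CHF 3,430.53
CHF 3,430.53 ÷ 0.0006873 = KRW 4,991,314
KRW 4,991,314 × 0.007162 = NOK 35,747.79

NOK 35,747.79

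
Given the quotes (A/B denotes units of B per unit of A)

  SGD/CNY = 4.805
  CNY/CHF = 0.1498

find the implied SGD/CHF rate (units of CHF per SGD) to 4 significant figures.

1 SGD × 4.805 = 4.805 CNY
4.805 CNY × 0.1498 = 0.719789 CHF

SGD/CHF = 0.7198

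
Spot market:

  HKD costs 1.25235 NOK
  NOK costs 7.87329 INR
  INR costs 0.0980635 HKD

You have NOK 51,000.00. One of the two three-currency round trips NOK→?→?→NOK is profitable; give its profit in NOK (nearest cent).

Profitable loop is NOK → HKD → INR → NOK:
NOK 51,000.00 ÷ 1.25235 = HKD 40,723.44
HKD 40,723.44 ÷ 0.0980635 = INR 415,276.22
INR 415,276.22 ÷ 7.87329 = NOK 52,744.94
Profit = NOK 52,744.94 − NOK 51,000.00

Profit: NOK 1,744.94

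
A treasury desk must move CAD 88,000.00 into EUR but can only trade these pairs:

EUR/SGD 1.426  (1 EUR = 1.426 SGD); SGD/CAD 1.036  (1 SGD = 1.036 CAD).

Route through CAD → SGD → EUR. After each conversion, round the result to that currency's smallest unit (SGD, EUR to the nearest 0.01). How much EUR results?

EUR 59,566.68

CAD 88,000.00 ÷ 1.036 = SGD 84,942.08
SGD 84,942.08 ÷ 1.426 = EUR 59,566.68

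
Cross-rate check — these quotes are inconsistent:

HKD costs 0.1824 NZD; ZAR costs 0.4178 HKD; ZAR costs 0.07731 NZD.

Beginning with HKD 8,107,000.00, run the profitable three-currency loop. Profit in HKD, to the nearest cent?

Profitable loop is HKD → ZAR → NZD → HKD:
HKD 8,107,000.00 ÷ 0.4178 = ZAR 19,404,021.06
ZAR 19,404,021.06 × 0.07731 = NZD 1,500,124.87
NZD 1,500,124.87 ÷ 0.1824 = HKD 8,224,368.80
Profit = HKD 8,224,368.80 − HKD 8,107,000.00

Profit: HKD 117,368.80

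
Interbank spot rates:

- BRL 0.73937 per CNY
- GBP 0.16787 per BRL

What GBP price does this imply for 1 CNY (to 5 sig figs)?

1 CNY × 0.73937 = 0.73937 BRL
0.73937 BRL × 0.16787 = 0.124118 GBP

CNY/GBP = 0.12412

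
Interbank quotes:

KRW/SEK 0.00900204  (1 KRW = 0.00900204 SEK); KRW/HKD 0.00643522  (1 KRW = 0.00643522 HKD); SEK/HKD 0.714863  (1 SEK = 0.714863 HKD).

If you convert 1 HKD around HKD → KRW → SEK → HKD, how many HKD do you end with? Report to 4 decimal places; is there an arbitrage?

1.0000 (no arbitrage)

Around HKD → KRW → SEK → HKD: 1 ÷ 0.00643522 × 0.00900204 × 0.714863 = 1.000001
Product ≈ 1 (deviation 0.000%, within rounding noise).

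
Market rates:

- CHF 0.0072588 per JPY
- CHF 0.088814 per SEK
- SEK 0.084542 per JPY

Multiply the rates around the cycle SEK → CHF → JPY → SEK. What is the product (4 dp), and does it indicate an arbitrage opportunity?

1.0344 (arbitrage exists)

Around SEK → CHF → JPY → SEK: 1 × 0.088814 ÷ 0.0072588 × 0.084542 = 1.034401
Product > 1; profitable direction is SEK → CHF → JPY → SEK.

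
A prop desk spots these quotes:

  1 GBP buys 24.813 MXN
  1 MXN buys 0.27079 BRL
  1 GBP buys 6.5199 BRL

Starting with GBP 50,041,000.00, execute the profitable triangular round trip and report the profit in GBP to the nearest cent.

Profitable loop is GBP → MXN → BRL → GBP:
GBP 50,041,000.00 × 24.813 = MXN 1,241,667,333.00
MXN 1,241,667,333.00 × 0.27079 = BRL 336,231,097.10
BRL 336,231,097.10 ÷ 6.5199 = GBP 51,569,977.62
Profit = GBP 51,569,977.62 − GBP 50,041,000.00

Profit: GBP 1,528,977.62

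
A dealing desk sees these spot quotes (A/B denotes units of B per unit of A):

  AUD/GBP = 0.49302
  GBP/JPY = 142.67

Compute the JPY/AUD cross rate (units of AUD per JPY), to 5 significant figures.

1 JPY ÷ 142.67 = 0.00700918 GBP
0.00700918 GBP ÷ 0.49302 = 0.0142168 AUD

JPY/AUD = 0.014217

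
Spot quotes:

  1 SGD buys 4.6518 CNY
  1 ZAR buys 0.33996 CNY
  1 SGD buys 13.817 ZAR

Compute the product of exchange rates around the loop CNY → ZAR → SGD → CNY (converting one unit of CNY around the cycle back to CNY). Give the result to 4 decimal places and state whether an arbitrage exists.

Around CNY → ZAR → SGD → CNY: 1 ÷ 0.33996 ÷ 13.817 × 4.6518 = 0.990329
Product < 1; profitable direction is CNY → SGD → ZAR → CNY.

0.9903 (arbitrage exists)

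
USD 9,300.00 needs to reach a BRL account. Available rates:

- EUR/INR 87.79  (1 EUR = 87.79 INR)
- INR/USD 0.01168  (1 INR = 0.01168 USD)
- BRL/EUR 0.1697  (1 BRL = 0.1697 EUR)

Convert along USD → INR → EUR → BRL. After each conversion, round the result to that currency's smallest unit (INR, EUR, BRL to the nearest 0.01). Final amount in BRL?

USD 9,300.00 ÷ 0.01168 = INR 796,232.88
INR 796,232.88 ÷ 87.79 = EUR 9,069.74
EUR 9,069.74 ÷ 0.1697 = BRL 53,445.73

BRL 53,445.73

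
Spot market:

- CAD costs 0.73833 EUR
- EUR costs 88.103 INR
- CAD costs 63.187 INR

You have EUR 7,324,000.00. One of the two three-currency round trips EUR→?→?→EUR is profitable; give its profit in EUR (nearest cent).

Profit: EUR 215,834.47

Profitable loop is EUR → INR → CAD → EUR:
EUR 7,324,000.00 × 88.103 = INR 645,266,372.00
INR 645,266,372.00 ÷ 63.187 = CAD 10,212,011.52
CAD 10,212,011.52 × 0.73833 = EUR 7,539,834.47
Profit = EUR 7,539,834.47 − EUR 7,324,000.00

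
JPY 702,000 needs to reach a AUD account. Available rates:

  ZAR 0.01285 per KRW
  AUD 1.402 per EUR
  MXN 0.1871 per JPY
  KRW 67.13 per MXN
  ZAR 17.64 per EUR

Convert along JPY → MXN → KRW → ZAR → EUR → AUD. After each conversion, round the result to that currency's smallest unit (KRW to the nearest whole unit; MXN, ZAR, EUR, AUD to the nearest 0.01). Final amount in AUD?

JPY 702,000 × 0.1871 = MXN 131,344.20
MXN 131,344.20 × 67.13 = KRW 8,817,136
KRW 8,817,136 × 0.01285 = ZAR 113,300.20
ZAR 113,300.20 ÷ 17.64 = EUR 6,422.91
EUR 6,422.91 × 1.402 = AUD 9,004.92

AUD 9,004.92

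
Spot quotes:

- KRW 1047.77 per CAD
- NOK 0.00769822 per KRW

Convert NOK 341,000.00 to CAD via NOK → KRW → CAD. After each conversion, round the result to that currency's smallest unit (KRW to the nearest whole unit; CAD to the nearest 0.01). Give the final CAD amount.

NOK 341,000.00 ÷ 0.00769822 = KRW 44,295,954
KRW 44,295,954 ÷ 1047.77 = CAD 42,276.41

CAD 42,276.41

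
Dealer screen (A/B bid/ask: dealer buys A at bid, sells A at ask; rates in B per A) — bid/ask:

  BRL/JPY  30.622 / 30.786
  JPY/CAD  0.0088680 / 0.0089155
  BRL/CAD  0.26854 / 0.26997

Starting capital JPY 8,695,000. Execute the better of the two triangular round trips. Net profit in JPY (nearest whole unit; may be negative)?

Best loop JPY → CAD → BRL → JPY:
JPY 8,695,000 × 0.0088680 (sell JPY at bid) = CAD 77,107.26
CAD 77,107.26 ÷ 0.26997 (buy BRL at ask) = BRL 285,614.18
BRL 285,614.18 × 30.622 (sell BRL at bid) = JPY 8,746,077

Net profit: JPY 51,077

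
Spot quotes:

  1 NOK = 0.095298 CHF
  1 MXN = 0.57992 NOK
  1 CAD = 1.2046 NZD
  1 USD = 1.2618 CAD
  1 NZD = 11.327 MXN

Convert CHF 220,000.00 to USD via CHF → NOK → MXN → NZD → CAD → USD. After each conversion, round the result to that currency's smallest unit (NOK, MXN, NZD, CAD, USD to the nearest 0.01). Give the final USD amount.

CHF 220,000.00 ÷ 0.095298 = NOK 2,308,547.92
NOK 2,308,547.92 ÷ 0.57992 = MXN 3,980,804.11
MXN 3,980,804.11 ÷ 11.327 = NZD 351,443.82
NZD 351,443.82 ÷ 1.2046 = CAD 291,751.47
CAD 291,751.47 ÷ 1.2618 = USD 231,218.47

USD 231,218.47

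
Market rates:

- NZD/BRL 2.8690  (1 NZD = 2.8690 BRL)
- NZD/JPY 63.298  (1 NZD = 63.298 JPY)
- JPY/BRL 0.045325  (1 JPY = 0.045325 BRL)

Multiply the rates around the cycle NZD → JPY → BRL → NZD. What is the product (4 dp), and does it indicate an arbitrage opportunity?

Around NZD → JPY → BRL → NZD: 1 × 63.298 × 0.045325 ÷ 2.8690 = 0.999994
Product ≈ 1 (deviation 0.001%, within rounding noise).

1.0000 (no arbitrage)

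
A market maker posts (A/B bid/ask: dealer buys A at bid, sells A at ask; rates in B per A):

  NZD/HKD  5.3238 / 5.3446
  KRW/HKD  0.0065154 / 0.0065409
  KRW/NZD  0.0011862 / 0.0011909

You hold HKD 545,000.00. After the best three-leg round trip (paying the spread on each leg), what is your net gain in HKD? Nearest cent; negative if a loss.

Best loop HKD → NZD → KRW → HKD:
HKD 545,000.00 ÷ 5.3446 (buy NZD at ask) = NZD 101,972.08
NZD 101,972.08 ÷ 0.0011909 (buy KRW at ask) = KRW 85,626,068
KRW 85,626,068 × 0.0065154 (sell KRW at bid) = HKD 557,888.08

Net profit: HKD 12,888.08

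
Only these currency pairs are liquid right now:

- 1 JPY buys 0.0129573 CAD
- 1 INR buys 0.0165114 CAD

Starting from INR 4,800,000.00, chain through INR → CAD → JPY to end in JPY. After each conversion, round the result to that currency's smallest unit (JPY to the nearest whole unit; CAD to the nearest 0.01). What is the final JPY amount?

JPY 6,116,608

INR 4,800,000.00 × 0.0165114 = CAD 79,254.72
CAD 79,254.72 ÷ 0.0129573 = JPY 6,116,608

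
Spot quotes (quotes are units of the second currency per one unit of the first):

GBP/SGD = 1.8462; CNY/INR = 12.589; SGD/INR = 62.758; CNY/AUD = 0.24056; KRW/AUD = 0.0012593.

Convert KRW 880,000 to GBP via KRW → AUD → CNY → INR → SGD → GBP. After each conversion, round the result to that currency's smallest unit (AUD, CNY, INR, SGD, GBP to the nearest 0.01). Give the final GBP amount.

GBP 500.53

KRW 880,000 × 0.0012593 = AUD 1,108.18
AUD 1,108.18 ÷ 0.24056 = CNY 4,606.67
CNY 4,606.67 × 12.589 = INR 57,993.37
INR 57,993.37 ÷ 62.758 = SGD 924.08
SGD 924.08 ÷ 1.8462 = GBP 500.53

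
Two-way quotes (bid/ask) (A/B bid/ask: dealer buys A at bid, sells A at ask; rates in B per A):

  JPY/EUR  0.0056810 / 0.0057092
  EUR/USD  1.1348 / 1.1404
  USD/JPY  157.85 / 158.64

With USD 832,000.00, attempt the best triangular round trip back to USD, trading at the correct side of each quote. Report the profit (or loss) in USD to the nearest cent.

Best loop USD → JPY → EUR → USD:
USD 832,000.00 × 157.85 (sell USD at bid) = JPY 131,331,200
JPY 131,331,200 × 0.0056810 (sell JPY at bid) = EUR 746,092.55
EUR 746,092.55 × 1.1348 (sell EUR at bid) = USD 846,665.82

Net profit: USD 14,665.82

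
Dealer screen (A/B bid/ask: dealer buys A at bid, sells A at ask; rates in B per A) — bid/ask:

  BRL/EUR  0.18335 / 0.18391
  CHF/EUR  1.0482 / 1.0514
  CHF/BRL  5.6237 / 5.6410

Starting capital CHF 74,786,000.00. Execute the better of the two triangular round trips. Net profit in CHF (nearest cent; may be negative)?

Net profit: CHF 775,925.53

Best loop CHF → EUR → BRL → CHF:
CHF 74,786,000.00 × 1.0482 (sell CHF at bid) = EUR 78,390,685.20
EUR 78,390,685.20 ÷ 0.18391 (buy BRL at ask) = BRL 426,244,821.92
BRL 426,244,821.92 ÷ 5.6410 (buy CHF at ask) = CHF 75,561,925.53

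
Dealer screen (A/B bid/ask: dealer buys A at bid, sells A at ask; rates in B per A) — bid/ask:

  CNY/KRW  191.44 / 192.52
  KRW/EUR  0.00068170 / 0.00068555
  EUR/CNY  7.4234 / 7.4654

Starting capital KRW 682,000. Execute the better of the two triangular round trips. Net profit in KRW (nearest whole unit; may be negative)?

Net profit: KRW 10,176

Best loop KRW → CNY → EUR → KRW:
KRW 682,000 ÷ 192.52 (buy CNY at ask) = CNY 3,542.49
CNY 3,542.49 ÷ 7.4654 (buy EUR at ask) = EUR 474.52
EUR 474.52 ÷ 0.00068555 (buy KRW at ask) = KRW 692,176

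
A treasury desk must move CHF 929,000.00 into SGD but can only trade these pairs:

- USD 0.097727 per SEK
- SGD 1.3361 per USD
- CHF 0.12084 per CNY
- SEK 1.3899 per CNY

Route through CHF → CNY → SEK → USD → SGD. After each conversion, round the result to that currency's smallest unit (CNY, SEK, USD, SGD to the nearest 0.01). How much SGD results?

SGD 1,395,218.04

CHF 929,000.00 ÷ 0.12084 = CNY 7,687,851.70
CNY 7,687,851.70 × 1.3899 = SEK 10,685,345.08
SEK 10,685,345.08 × 0.097727 = USD 1,044,246.72
USD 1,044,246.72 × 1.3361 = SGD 1,395,218.04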